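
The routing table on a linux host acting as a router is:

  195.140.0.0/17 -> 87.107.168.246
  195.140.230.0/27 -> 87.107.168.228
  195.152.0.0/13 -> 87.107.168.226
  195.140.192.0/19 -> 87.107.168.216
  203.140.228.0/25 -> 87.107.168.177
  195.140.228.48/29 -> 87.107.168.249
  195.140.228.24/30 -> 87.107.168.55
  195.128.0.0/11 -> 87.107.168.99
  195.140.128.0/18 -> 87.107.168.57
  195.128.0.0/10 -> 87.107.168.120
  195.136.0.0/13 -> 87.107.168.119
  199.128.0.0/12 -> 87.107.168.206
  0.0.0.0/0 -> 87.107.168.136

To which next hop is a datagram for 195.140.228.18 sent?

87.107.168.119

Routes whose prefix contains 195.140.228.18:
  0.0.0.0/0 (default, matches everything) -> 87.107.168.136
  195.128.0.0/10 (195.128.0.0 - 195.191.255.255) -> 87.107.168.120
  195.128.0.0/11 (195.128.0.0 - 195.159.255.255) -> 87.107.168.99
  195.136.0.0/13 (195.136.0.0 - 195.143.255.255) -> 87.107.168.119
More-specific entries that do NOT match:
  195.140.228.24/30 (195.140.228.24 - 195.140.228.27) does not contain 195.140.228.18
  195.140.228.48/29 (195.140.228.48 - 195.140.228.55) does not contain 195.140.228.18
  195.140.230.0/27 (195.140.230.0 - 195.140.230.31) does not contain 195.140.228.18
  203.140.228.0/25 (203.140.228.0 - 203.140.228.127) does not contain 195.140.228.18
  195.140.192.0/19 (195.140.192.0 - 195.140.223.255) does not contain 195.140.228.18
  195.140.128.0/18 (195.140.128.0 - 195.140.191.255) does not contain 195.140.228.18
  195.140.0.0/17 (195.140.0.0 - 195.140.127.255) does not contain 195.140.228.18
Longest matching prefix is /13 -> next hop 87.107.168.119.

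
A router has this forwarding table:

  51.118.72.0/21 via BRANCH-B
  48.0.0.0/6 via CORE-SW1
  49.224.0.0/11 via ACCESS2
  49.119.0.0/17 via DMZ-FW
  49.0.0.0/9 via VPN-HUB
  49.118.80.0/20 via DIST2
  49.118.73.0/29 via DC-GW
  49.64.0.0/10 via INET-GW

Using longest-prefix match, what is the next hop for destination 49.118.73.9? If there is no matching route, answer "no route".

Routes whose prefix contains 49.118.73.9:
  48.0.0.0/6 (48.0.0.0 - 51.255.255.255) -> CORE-SW1
  49.0.0.0/9 (49.0.0.0 - 49.127.255.255) -> VPN-HUB
  49.64.0.0/10 (49.64.0.0 - 49.127.255.255) -> INET-GW
More-specific entries that do NOT match:
  49.118.73.0/29 (49.118.73.0 - 49.118.73.7) does not contain 49.118.73.9
  51.118.72.0/21 (51.118.72.0 - 51.118.79.255) does not contain 49.118.73.9
  49.118.80.0/20 (49.118.80.0 - 49.118.95.255) does not contain 49.118.73.9
  49.119.0.0/17 (49.119.0.0 - 49.119.127.255) does not contain 49.118.73.9
  49.224.0.0/11 (49.224.0.0 - 49.255.255.255) does not contain 49.118.73.9
Longest matching prefix is /10 -> next hop INET-GW.

INET-GW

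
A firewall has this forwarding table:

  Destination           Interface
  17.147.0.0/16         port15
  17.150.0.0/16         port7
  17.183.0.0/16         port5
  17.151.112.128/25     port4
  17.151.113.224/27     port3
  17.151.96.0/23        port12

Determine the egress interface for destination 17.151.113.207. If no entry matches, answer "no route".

no route

No entry's prefix contains 17.151.113.207; there is no default route.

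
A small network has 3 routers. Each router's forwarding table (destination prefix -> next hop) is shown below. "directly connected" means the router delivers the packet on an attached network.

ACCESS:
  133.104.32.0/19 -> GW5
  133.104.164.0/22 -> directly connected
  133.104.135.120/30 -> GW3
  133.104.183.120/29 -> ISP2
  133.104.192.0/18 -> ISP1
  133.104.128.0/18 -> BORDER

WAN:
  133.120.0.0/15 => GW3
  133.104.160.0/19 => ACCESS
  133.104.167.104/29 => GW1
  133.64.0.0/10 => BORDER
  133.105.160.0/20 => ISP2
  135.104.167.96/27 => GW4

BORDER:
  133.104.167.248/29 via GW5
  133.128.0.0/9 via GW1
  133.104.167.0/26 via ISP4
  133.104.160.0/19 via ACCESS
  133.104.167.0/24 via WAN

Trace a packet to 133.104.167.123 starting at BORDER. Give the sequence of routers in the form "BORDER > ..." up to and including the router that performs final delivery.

At BORDER: longest match for 133.104.167.123 is 133.104.167.0/24 -> WAN
At WAN: longest match for 133.104.167.123 is 133.104.160.0/19 -> ACCESS
At ACCESS: longest match for 133.104.167.123 is 133.104.164.0/22 -> directly connected

BORDER > WAN > ACCESS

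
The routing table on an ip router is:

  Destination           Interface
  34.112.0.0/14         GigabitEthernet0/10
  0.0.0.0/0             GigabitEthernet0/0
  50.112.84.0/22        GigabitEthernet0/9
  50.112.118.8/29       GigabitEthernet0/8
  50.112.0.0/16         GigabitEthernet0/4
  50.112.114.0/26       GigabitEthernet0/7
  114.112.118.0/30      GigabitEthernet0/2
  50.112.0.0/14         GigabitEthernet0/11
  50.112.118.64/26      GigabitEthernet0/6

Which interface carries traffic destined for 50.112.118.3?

Routes whose prefix contains 50.112.118.3:
  0.0.0.0/0 (default, matches everything) -> GigabitEthernet0/0
  50.112.0.0/14 (50.112.0.0 - 50.115.255.255) -> GigabitEthernet0/11
  50.112.0.0/16 (50.112.0.0 - 50.112.255.255) -> GigabitEthernet0/4
More-specific entries that do NOT match:
  114.112.118.0/30 (114.112.118.0 - 114.112.118.3) does not contain 50.112.118.3
  50.112.118.8/29 (50.112.118.8 - 50.112.118.15) does not contain 50.112.118.3
  50.112.114.0/26 (50.112.114.0 - 50.112.114.63) does not contain 50.112.118.3
  50.112.118.64/26 (50.112.118.64 - 50.112.118.127) does not contain 50.112.118.3
  50.112.84.0/22 (50.112.84.0 - 50.112.87.255) does not contain 50.112.118.3
Longest matching prefix is /16 -> interface GigabitEthernet0/4.

GigabitEthernet0/4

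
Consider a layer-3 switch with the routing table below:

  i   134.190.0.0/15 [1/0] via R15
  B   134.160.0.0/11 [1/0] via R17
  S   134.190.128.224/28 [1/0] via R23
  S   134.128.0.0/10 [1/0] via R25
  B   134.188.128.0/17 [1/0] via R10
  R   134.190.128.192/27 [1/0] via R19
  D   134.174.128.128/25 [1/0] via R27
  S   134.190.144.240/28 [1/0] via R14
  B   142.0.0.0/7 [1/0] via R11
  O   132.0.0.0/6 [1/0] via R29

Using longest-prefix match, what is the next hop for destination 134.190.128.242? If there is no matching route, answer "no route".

Routes whose prefix contains 134.190.128.242:
  132.0.0.0/6 (132.0.0.0 - 135.255.255.255) -> R29
  134.128.0.0/10 (134.128.0.0 - 134.191.255.255) -> R25
  134.160.0.0/11 (134.160.0.0 - 134.191.255.255) -> R17
  134.190.0.0/15 (134.190.0.0 - 134.191.255.255) -> R15
More-specific entries that do NOT match:
  134.190.128.224/28 (134.190.128.224 - 134.190.128.239) does not contain 134.190.128.242
  134.190.144.240/28 (134.190.144.240 - 134.190.144.255) does not contain 134.190.128.242
  134.190.128.192/27 (134.190.128.192 - 134.190.128.223) does not contain 134.190.128.242
  134.174.128.128/25 (134.174.128.128 - 134.174.128.255) does not contain 134.190.128.242
  134.188.128.0/17 (134.188.128.0 - 134.188.255.255) does not contain 134.190.128.242
Longest matching prefix is /15 -> next hop R15.

R15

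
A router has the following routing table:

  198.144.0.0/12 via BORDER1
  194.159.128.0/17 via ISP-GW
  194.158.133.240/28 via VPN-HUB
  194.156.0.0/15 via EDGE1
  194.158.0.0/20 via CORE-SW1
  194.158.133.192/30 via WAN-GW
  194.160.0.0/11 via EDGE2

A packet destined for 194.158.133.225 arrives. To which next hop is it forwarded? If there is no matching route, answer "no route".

No entry's prefix contains 194.158.133.225; there is no default route.

no route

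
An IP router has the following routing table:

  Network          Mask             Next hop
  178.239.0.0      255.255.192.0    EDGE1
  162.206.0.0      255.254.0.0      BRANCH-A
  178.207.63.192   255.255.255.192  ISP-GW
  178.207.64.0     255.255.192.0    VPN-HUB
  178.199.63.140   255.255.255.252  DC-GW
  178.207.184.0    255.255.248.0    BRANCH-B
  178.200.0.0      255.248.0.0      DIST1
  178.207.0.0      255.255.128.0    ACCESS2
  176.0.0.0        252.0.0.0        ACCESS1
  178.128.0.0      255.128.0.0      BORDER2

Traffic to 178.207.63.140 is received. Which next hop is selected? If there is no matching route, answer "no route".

ACCESS2

Routes whose prefix contains 178.207.63.140:
  176.0.0.0/6 (176.0.0.0 - 179.255.255.255) -> ACCESS1
  178.128.0.0/9 (178.128.0.0 - 178.255.255.255) -> BORDER2
  178.200.0.0/13 (178.200.0.0 - 178.207.255.255) -> DIST1
  178.207.0.0/17 (178.207.0.0 - 178.207.127.255) -> ACCESS2
More-specific entries that do NOT match:
  178.199.63.140/30 (178.199.63.140 - 178.199.63.143) does not contain 178.207.63.140
  178.207.63.192/26 (178.207.63.192 - 178.207.63.255) does not contain 178.207.63.140
  178.207.184.0/21 (178.207.184.0 - 178.207.191.255) does not contain 178.207.63.140
  178.239.0.0/18 (178.239.0.0 - 178.239.63.255) does not contain 178.207.63.140
  178.207.64.0/18 (178.207.64.0 - 178.207.127.255) does not contain 178.207.63.140
Longest matching prefix is /17 -> next hop ACCESS2.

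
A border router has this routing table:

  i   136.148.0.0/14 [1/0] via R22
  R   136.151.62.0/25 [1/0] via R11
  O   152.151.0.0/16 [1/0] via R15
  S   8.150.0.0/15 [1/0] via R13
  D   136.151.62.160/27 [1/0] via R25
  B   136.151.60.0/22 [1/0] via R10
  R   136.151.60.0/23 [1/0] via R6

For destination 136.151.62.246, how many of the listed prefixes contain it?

2

Prefixes containing 136.151.62.246:
  136.148.0.0/14 (136.148.0.0 - 136.151.255.255)
  136.151.60.0/22 (136.151.60.0 - 136.151.63.255)
Total matching entries: 2.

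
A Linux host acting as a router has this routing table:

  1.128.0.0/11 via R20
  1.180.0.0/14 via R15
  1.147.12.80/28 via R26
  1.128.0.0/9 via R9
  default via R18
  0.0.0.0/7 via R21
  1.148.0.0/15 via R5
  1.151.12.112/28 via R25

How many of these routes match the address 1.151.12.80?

Prefixes containing 1.151.12.80:
  0.0.0.0/0 (default, matches everything)
  0.0.0.0/7 (0.0.0.0 - 1.255.255.255)
  1.128.0.0/9 (1.128.0.0 - 1.255.255.255)
  1.128.0.0/11 (1.128.0.0 - 1.159.255.255)
Total matching entries: 4.

4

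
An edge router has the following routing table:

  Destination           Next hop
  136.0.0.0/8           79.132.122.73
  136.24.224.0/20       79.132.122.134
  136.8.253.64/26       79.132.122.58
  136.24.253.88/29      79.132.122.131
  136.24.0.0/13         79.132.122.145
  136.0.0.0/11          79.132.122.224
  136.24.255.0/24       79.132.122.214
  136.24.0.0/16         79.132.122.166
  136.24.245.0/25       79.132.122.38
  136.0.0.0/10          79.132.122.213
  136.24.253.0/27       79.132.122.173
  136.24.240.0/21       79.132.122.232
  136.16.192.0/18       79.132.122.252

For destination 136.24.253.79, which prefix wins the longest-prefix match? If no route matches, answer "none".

Entries matching 136.24.253.79:
  136.0.0.0/8 (136.0.0.0 - 136.255.255.255)
  136.0.0.0/10 (136.0.0.0 - 136.63.255.255)
  136.0.0.0/11 (136.0.0.0 - 136.31.255.255)
  136.24.0.0/13 (136.24.0.0 - 136.31.255.255)
  136.24.0.0/16 (136.24.0.0 - 136.24.255.255)
Most specific is 136.24.0.0/16.

136.24.0.0/16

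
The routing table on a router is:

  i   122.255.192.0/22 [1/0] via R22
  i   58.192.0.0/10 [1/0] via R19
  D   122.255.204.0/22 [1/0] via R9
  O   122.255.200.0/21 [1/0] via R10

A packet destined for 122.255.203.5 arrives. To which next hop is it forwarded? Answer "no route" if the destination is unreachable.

Routes whose prefix contains 122.255.203.5:
  122.255.200.0/21 (122.255.200.0 - 122.255.207.255) -> R10
More-specific entries that do NOT match:
  122.255.192.0/22 (122.255.192.0 - 122.255.195.255) does not contain 122.255.203.5
  122.255.204.0/22 (122.255.204.0 - 122.255.207.255) does not contain 122.255.203.5
Longest matching prefix is /21 -> next hop R10.

R10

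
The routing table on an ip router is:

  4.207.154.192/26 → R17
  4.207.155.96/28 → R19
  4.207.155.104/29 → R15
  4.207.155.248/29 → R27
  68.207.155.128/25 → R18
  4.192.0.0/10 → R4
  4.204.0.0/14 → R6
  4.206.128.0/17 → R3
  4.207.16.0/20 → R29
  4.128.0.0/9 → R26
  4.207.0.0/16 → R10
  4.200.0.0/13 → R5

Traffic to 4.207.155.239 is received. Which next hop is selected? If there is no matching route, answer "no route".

Routes whose prefix contains 4.207.155.239:
  4.128.0.0/9 (4.128.0.0 - 4.255.255.255) -> R26
  4.192.0.0/10 (4.192.0.0 - 4.255.255.255) -> R4
  4.200.0.0/13 (4.200.0.0 - 4.207.255.255) -> R5
  4.204.0.0/14 (4.204.0.0 - 4.207.255.255) -> R6
  4.207.0.0/16 (4.207.0.0 - 4.207.255.255) -> R10
More-specific entries that do NOT match:
  4.207.155.104/29 (4.207.155.104 - 4.207.155.111) does not contain 4.207.155.239
  4.207.155.248/29 (4.207.155.248 - 4.207.155.255) does not contain 4.207.155.239
  4.207.155.96/28 (4.207.155.96 - 4.207.155.111) does not contain 4.207.155.239
  4.207.154.192/26 (4.207.154.192 - 4.207.154.255) does not contain 4.207.155.239
  68.207.155.128/25 (68.207.155.128 - 68.207.155.255) does not contain 4.207.155.239
  4.207.16.0/20 (4.207.16.0 - 4.207.31.255) does not contain 4.207.155.239
  4.206.128.0/17 (4.206.128.0 - 4.206.255.255) does not contain 4.207.155.239
Longest matching prefix is /16 -> next hop R10.

R10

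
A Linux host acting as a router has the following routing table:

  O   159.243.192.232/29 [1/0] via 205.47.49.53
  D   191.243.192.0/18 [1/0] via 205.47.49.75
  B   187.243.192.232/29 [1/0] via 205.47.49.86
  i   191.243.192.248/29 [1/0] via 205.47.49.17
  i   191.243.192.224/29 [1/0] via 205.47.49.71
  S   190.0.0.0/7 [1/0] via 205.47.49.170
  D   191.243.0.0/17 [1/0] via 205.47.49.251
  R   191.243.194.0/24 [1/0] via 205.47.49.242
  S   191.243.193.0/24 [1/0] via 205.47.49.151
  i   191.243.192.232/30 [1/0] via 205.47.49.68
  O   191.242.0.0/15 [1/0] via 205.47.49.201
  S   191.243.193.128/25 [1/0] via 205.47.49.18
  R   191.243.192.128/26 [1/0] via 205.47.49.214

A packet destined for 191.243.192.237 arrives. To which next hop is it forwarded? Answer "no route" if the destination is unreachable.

205.47.49.75

Routes whose prefix contains 191.243.192.237:
  190.0.0.0/7 (190.0.0.0 - 191.255.255.255) -> 205.47.49.170
  191.242.0.0/15 (191.242.0.0 - 191.243.255.255) -> 205.47.49.201
  191.243.192.0/18 (191.243.192.0 - 191.243.255.255) -> 205.47.49.75
More-specific entries that do NOT match:
  191.243.192.232/30 (191.243.192.232 - 191.243.192.235) does not contain 191.243.192.237
  159.243.192.232/29 (159.243.192.232 - 159.243.192.239) does not contain 191.243.192.237
  187.243.192.232/29 (187.243.192.232 - 187.243.192.239) does not contain 191.243.192.237
  191.243.192.248/29 (191.243.192.248 - 191.243.192.255) does not contain 191.243.192.237
  191.243.192.224/29 (191.243.192.224 - 191.243.192.231) does not contain 191.243.192.237
  191.243.192.128/26 (191.243.192.128 - 191.243.192.191) does not contain 191.243.192.237
  191.243.193.128/25 (191.243.193.128 - 191.243.193.255) does not contain 191.243.192.237
  191.243.194.0/24 (191.243.194.0 - 191.243.194.255) does not contain 191.243.192.237
  191.243.193.0/24 (191.243.193.0 - 191.243.193.255) does not contain 191.243.192.237
Longest matching prefix is /18 -> next hop 205.47.49.75.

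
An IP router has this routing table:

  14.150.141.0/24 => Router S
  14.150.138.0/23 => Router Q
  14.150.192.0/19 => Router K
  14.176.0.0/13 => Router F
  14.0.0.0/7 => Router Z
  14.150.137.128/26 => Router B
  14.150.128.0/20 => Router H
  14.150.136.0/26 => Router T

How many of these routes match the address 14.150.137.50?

Prefixes containing 14.150.137.50:
  14.0.0.0/7 (14.0.0.0 - 15.255.255.255)
  14.150.128.0/20 (14.150.128.0 - 14.150.143.255)
Total matching entries: 2.

2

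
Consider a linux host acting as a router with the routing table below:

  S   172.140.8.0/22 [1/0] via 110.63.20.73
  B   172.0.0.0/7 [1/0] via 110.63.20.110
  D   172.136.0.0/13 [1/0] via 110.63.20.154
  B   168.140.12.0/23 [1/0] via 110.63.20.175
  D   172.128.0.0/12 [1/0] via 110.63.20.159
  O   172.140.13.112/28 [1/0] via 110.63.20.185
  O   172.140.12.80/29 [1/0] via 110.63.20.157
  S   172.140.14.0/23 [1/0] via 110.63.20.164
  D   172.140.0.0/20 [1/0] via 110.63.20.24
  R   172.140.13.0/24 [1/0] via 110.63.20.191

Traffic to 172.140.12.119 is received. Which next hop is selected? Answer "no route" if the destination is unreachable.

Routes whose prefix contains 172.140.12.119:
  172.0.0.0/7 (172.0.0.0 - 173.255.255.255) -> 110.63.20.110
  172.128.0.0/12 (172.128.0.0 - 172.143.255.255) -> 110.63.20.159
  172.136.0.0/13 (172.136.0.0 - 172.143.255.255) -> 110.63.20.154
  172.140.0.0/20 (172.140.0.0 - 172.140.15.255) -> 110.63.20.24
More-specific entries that do NOT match:
  172.140.12.80/29 (172.140.12.80 - 172.140.12.87) does not contain 172.140.12.119
  172.140.13.112/28 (172.140.13.112 - 172.140.13.127) does not contain 172.140.12.119
  172.140.13.0/24 (172.140.13.0 - 172.140.13.255) does not contain 172.140.12.119
  168.140.12.0/23 (168.140.12.0 - 168.140.13.255) does not contain 172.140.12.119
  172.140.14.0/23 (172.140.14.0 - 172.140.15.255) does not contain 172.140.12.119
  172.140.8.0/22 (172.140.8.0 - 172.140.11.255) does not contain 172.140.12.119
Longest matching prefix is /20 -> next hop 110.63.20.24.

110.63.20.24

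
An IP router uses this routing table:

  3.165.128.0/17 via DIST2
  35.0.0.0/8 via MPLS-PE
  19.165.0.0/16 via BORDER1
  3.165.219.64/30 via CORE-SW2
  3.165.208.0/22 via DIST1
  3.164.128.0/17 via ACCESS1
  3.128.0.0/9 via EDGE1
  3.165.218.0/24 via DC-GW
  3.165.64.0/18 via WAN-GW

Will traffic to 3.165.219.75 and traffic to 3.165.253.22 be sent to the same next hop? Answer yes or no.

3.165.219.75: longest match 3.165.128.0/17 -> DIST2
3.165.253.22: longest match 3.165.128.0/17 -> DIST2

yes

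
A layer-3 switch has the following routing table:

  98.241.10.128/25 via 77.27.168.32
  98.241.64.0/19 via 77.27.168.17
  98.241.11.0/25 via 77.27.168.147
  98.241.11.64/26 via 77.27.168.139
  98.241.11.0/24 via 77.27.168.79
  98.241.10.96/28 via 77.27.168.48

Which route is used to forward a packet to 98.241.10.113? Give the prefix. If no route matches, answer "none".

98.241.10.113 is outside every listed prefix and there is no default route.

none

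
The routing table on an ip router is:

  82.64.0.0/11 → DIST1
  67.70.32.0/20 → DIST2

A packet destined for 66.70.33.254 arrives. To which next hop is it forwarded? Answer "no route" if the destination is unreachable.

no route

No entry's prefix contains 66.70.33.254; there is no default route.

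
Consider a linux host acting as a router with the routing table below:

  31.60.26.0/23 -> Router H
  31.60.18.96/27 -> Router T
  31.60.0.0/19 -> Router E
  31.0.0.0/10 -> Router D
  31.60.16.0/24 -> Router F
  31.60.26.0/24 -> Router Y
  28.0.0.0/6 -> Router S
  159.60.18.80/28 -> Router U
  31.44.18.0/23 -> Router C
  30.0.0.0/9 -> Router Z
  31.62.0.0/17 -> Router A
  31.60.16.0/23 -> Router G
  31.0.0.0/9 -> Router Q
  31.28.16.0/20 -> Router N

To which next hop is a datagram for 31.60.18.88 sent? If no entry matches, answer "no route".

Router E

Routes whose prefix contains 31.60.18.88:
  28.0.0.0/6 (28.0.0.0 - 31.255.255.255) -> Router S
  31.0.0.0/9 (31.0.0.0 - 31.127.255.255) -> Router Q
  31.0.0.0/10 (31.0.0.0 - 31.63.255.255) -> Router D
  31.60.0.0/19 (31.60.0.0 - 31.60.31.255) -> Router E
More-specific entries that do NOT match:
  159.60.18.80/28 (159.60.18.80 - 159.60.18.95) does not contain 31.60.18.88
  31.60.18.96/27 (31.60.18.96 - 31.60.18.127) does not contain 31.60.18.88
  31.60.16.0/24 (31.60.16.0 - 31.60.16.255) does not contain 31.60.18.88
  31.60.26.0/24 (31.60.26.0 - 31.60.26.255) does not contain 31.60.18.88
  31.60.26.0/23 (31.60.26.0 - 31.60.27.255) does not contain 31.60.18.88
  31.44.18.0/23 (31.44.18.0 - 31.44.19.255) does not contain 31.60.18.88
  31.60.16.0/23 (31.60.16.0 - 31.60.17.255) does not contain 31.60.18.88
  31.28.16.0/20 (31.28.16.0 - 31.28.31.255) does not contain 31.60.18.88
Longest matching prefix is /19 -> next hop Router E.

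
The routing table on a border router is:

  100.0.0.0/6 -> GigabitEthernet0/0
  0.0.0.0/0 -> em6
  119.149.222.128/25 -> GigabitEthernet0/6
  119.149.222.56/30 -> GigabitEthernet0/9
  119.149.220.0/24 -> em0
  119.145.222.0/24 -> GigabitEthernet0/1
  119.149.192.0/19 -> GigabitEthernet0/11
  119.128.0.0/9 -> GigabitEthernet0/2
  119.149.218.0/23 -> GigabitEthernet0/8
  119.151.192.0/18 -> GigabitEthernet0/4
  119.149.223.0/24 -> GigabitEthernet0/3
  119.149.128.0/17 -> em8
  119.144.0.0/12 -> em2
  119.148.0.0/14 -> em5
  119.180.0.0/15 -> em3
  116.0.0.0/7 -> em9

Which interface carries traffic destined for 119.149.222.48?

Routes whose prefix contains 119.149.222.48:
  0.0.0.0/0 (default, matches everything) -> em6
  119.128.0.0/9 (119.128.0.0 - 119.255.255.255) -> GigabitEthernet0/2
  119.144.0.0/12 (119.144.0.0 - 119.159.255.255) -> em2
  119.148.0.0/14 (119.148.0.0 - 119.151.255.255) -> em5
  119.149.128.0/17 (119.149.128.0 - 119.149.255.255) -> em8
  119.149.192.0/19 (119.149.192.0 - 119.149.223.255) -> GigabitEthernet0/11
More-specific entries that do NOT match:
  119.149.222.56/30 (119.149.222.56 - 119.149.222.59) does not contain 119.149.222.48
  119.149.222.128/25 (119.149.222.128 - 119.149.222.255) does not contain 119.149.222.48
  119.149.220.0/24 (119.149.220.0 - 119.149.220.255) does not contain 119.149.222.48
  119.145.222.0/24 (119.145.222.0 - 119.145.222.255) does not contain 119.149.222.48
  119.149.223.0/24 (119.149.223.0 - 119.149.223.255) does not contain 119.149.222.48
  119.149.218.0/23 (119.149.218.0 - 119.149.219.255) does not contain 119.149.222.48
Longest matching prefix is /19 -> interface GigabitEthernet0/11.

GigabitEthernet0/11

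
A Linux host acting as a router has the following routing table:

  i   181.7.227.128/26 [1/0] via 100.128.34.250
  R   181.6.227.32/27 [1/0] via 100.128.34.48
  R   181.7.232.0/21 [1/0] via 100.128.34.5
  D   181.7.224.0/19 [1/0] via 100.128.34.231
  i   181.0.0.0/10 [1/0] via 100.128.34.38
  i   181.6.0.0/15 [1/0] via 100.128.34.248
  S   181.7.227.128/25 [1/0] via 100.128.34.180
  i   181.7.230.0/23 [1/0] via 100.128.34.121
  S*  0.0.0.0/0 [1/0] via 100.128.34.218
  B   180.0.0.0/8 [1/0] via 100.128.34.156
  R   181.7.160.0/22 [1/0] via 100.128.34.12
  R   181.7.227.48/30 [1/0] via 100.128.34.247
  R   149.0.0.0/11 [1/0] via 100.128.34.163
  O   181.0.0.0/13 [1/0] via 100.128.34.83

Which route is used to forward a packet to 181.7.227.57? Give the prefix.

181.7.224.0/19

Entries matching 181.7.227.57:
  0.0.0.0/0 (default, matches everything)
  181.0.0.0/10 (181.0.0.0 - 181.63.255.255)
  181.0.0.0/13 (181.0.0.0 - 181.7.255.255)
  181.6.0.0/15 (181.6.0.0 - 181.7.255.255)
  181.7.224.0/19 (181.7.224.0 - 181.7.255.255)
Most specific is 181.7.224.0/19.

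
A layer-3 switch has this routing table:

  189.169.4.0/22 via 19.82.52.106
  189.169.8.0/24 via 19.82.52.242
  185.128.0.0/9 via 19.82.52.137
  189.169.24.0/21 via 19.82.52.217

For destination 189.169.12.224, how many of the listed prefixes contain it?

No listed prefix contains 189.169.12.224.
Total matching entries: 0.

0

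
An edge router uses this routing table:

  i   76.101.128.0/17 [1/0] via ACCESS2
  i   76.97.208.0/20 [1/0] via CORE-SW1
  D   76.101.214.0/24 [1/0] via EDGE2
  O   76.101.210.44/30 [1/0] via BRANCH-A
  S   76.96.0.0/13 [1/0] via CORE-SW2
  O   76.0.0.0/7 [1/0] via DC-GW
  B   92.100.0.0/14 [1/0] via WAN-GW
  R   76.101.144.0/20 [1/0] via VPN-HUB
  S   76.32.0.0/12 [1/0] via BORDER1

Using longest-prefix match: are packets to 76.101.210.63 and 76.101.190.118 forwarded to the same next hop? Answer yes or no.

76.101.210.63: longest match 76.101.128.0/17 -> ACCESS2
76.101.190.118: longest match 76.101.128.0/17 -> ACCESS2

yes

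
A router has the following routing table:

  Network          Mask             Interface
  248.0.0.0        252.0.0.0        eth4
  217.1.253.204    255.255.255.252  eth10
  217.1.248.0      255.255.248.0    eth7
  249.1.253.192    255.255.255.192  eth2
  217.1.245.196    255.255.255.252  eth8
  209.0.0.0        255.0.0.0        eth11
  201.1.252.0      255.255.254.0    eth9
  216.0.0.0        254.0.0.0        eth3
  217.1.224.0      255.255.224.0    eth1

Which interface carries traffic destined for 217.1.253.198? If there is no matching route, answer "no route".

Routes whose prefix contains 217.1.253.198:
  216.0.0.0/7 (216.0.0.0 - 217.255.255.255) -> eth3
  217.1.224.0/19 (217.1.224.0 - 217.1.255.255) -> eth1
  217.1.248.0/21 (217.1.248.0 - 217.1.255.255) -> eth7
More-specific entries that do NOT match:
  217.1.253.204/30 (217.1.253.204 - 217.1.253.207) does not contain 217.1.253.198
  217.1.245.196/30 (217.1.245.196 - 217.1.245.199) does not contain 217.1.253.198
  249.1.253.192/26 (249.1.253.192 - 249.1.253.255) does not contain 217.1.253.198
  201.1.252.0/23 (201.1.252.0 - 201.1.253.255) does not contain 217.1.253.198
Longest matching prefix is /21 -> interface eth7.

eth7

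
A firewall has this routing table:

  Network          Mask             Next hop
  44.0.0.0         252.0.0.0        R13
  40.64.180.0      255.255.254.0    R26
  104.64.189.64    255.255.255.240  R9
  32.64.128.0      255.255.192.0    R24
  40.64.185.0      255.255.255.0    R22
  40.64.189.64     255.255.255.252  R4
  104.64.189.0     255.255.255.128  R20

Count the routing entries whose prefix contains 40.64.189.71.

No listed prefix contains 40.64.189.71.
Total matching entries: 0.

0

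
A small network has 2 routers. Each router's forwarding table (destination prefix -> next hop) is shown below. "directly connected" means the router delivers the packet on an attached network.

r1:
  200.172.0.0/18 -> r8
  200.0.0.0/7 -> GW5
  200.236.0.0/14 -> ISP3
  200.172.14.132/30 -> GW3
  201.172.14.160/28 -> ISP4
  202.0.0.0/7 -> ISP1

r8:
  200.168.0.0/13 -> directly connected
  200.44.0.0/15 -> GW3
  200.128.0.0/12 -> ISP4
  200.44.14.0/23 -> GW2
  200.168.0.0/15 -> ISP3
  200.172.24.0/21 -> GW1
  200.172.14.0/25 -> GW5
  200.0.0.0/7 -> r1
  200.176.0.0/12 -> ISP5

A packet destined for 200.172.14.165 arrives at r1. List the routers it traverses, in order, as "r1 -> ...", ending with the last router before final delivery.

r1 -> r8

At r1: longest match for 200.172.14.165 is 200.172.0.0/18 -> r8
At r8: longest match for 200.172.14.165 is 200.168.0.0/13 -> directly connected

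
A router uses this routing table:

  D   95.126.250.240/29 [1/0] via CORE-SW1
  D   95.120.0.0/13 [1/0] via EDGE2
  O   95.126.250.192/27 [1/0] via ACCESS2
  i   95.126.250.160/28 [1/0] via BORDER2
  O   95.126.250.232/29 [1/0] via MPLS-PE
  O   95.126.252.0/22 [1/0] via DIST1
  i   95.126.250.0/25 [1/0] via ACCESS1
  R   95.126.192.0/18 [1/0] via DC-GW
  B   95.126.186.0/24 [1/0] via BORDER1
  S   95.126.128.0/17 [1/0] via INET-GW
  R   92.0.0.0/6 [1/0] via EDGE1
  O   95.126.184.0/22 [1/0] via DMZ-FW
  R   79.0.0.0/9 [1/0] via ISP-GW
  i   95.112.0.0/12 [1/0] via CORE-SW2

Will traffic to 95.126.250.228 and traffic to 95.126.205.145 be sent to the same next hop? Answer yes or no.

yes

95.126.250.228: longest match 95.126.192.0/18 -> DC-GW
95.126.205.145: longest match 95.126.192.0/18 -> DC-GW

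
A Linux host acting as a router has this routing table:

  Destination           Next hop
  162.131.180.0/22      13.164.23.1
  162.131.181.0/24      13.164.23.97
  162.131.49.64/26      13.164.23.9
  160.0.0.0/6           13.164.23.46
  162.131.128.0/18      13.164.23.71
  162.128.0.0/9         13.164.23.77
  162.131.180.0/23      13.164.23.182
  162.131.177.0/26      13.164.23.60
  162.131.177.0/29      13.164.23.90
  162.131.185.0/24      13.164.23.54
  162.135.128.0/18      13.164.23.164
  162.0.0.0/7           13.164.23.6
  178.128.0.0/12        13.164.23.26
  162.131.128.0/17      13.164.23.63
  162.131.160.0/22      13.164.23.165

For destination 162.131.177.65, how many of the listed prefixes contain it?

Prefixes containing 162.131.177.65:
  160.0.0.0/6 (160.0.0.0 - 163.255.255.255)
  162.0.0.0/7 (162.0.0.0 - 163.255.255.255)
  162.128.0.0/9 (162.128.0.0 - 162.255.255.255)
  162.131.128.0/17 (162.131.128.0 - 162.131.255.255)
  162.131.128.0/18 (162.131.128.0 - 162.131.191.255)
Total matching entries: 5.

5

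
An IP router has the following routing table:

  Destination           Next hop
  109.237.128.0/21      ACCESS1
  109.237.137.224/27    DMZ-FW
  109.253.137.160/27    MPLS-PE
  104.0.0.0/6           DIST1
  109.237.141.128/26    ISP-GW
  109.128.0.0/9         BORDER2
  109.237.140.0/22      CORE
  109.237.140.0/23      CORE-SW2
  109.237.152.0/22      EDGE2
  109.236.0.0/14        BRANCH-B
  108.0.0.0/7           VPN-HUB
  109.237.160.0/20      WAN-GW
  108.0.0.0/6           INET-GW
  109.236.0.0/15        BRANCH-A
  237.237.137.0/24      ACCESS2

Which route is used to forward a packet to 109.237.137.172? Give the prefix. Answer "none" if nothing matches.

109.236.0.0/15

Entries matching 109.237.137.172:
  108.0.0.0/6 (108.0.0.0 - 111.255.255.255)
  108.0.0.0/7 (108.0.0.0 - 109.255.255.255)
  109.128.0.0/9 (109.128.0.0 - 109.255.255.255)
  109.236.0.0/14 (109.236.0.0 - 109.239.255.255)
  109.236.0.0/15 (109.236.0.0 - 109.237.255.255)
Most specific is 109.236.0.0/15.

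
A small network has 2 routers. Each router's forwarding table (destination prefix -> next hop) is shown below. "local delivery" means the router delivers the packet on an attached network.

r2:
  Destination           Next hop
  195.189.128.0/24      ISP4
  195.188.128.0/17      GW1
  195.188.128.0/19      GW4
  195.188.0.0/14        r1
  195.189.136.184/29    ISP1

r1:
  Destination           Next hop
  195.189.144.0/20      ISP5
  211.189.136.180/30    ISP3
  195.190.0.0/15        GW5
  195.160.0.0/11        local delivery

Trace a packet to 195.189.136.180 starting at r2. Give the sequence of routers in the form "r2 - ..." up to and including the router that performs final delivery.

At r2: longest match for 195.189.136.180 is 195.188.0.0/14 -> r1
At r1: longest match for 195.189.136.180 is 195.160.0.0/11 -> local delivery

r2 - r1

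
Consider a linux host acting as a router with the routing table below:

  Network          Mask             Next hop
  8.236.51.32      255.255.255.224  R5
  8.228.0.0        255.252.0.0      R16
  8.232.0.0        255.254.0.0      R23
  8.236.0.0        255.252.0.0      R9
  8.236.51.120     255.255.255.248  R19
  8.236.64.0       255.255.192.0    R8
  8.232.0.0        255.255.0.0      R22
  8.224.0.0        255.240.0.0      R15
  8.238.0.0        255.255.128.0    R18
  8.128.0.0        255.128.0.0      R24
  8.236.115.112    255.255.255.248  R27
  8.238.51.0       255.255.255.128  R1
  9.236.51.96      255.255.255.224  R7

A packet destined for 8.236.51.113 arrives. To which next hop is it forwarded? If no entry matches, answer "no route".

R9

Routes whose prefix contains 8.236.51.113:
  8.128.0.0/9 (8.128.0.0 - 8.255.255.255) -> R24
  8.224.0.0/12 (8.224.0.0 - 8.239.255.255) -> R15
  8.236.0.0/14 (8.236.0.0 - 8.239.255.255) -> R9
More-specific entries that do NOT match:
  8.236.51.120/29 (8.236.51.120 - 8.236.51.127) does not contain 8.236.51.113
  8.236.115.112/29 (8.236.115.112 - 8.236.115.119) does not contain 8.236.51.113
  8.236.51.32/27 (8.236.51.32 - 8.236.51.63) does not contain 8.236.51.113
  9.236.51.96/27 (9.236.51.96 - 9.236.51.127) does not contain 8.236.51.113
  8.238.51.0/25 (8.238.51.0 - 8.238.51.127) does not contain 8.236.51.113
  8.236.64.0/18 (8.236.64.0 - 8.236.127.255) does not contain 8.236.51.113
  8.238.0.0/17 (8.238.0.0 - 8.238.127.255) does not contain 8.236.51.113
  8.232.0.0/16 (8.232.0.0 - 8.232.255.255) does not contain 8.236.51.113
  8.232.0.0/15 (8.232.0.0 - 8.233.255.255) does not contain 8.236.51.113
Longest matching prefix is /14 -> next hop R9.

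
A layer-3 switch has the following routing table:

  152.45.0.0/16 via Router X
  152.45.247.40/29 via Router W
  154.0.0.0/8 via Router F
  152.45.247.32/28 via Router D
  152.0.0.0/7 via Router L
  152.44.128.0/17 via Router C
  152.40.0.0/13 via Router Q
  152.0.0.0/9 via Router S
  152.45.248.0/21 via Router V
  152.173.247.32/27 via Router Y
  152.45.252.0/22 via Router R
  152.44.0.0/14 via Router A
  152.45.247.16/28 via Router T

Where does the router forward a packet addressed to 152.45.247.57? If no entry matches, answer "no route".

Router X

Routes whose prefix contains 152.45.247.57:
  152.0.0.0/7 (152.0.0.0 - 153.255.255.255) -> Router L
  152.0.0.0/9 (152.0.0.0 - 152.127.255.255) -> Router S
  152.40.0.0/13 (152.40.0.0 - 152.47.255.255) -> Router Q
  152.44.0.0/14 (152.44.0.0 - 152.47.255.255) -> Router A
  152.45.0.0/16 (152.45.0.0 - 152.45.255.255) -> Router X
More-specific entries that do NOT match:
  152.45.247.40/29 (152.45.247.40 - 152.45.247.47) does not contain 152.45.247.57
  152.45.247.32/28 (152.45.247.32 - 152.45.247.47) does not contain 152.45.247.57
  152.45.247.16/28 (152.45.247.16 - 152.45.247.31) does not contain 152.45.247.57
  152.173.247.32/27 (152.173.247.32 - 152.173.247.63) does not contain 152.45.247.57
  152.45.252.0/22 (152.45.252.0 - 152.45.255.255) does not contain 152.45.247.57
  152.45.248.0/21 (152.45.248.0 - 152.45.255.255) does not contain 152.45.247.57
  152.44.128.0/17 (152.44.128.0 - 152.44.255.255) does not contain 152.45.247.57
Longest matching prefix is /16 -> next hop Router X.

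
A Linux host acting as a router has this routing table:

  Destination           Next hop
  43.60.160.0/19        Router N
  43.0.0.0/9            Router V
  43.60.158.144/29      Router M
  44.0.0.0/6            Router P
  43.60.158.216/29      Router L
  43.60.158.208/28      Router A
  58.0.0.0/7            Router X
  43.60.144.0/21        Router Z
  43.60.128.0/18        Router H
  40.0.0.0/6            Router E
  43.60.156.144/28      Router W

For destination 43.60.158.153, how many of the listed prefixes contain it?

3

Prefixes containing 43.60.158.153:
  40.0.0.0/6 (40.0.0.0 - 43.255.255.255)
  43.0.0.0/9 (43.0.0.0 - 43.127.255.255)
  43.60.128.0/18 (43.60.128.0 - 43.60.191.255)
Total matching entries: 3.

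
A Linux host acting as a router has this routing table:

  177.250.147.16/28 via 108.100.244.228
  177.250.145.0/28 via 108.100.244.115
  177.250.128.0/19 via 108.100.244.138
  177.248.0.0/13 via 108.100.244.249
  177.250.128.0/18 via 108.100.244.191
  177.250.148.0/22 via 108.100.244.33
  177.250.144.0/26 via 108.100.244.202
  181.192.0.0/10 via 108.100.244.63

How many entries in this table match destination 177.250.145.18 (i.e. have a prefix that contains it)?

3

Prefixes containing 177.250.145.18:
  177.248.0.0/13 (177.248.0.0 - 177.255.255.255)
  177.250.128.0/18 (177.250.128.0 - 177.250.191.255)
  177.250.128.0/19 (177.250.128.0 - 177.250.159.255)
Total matching entries: 3.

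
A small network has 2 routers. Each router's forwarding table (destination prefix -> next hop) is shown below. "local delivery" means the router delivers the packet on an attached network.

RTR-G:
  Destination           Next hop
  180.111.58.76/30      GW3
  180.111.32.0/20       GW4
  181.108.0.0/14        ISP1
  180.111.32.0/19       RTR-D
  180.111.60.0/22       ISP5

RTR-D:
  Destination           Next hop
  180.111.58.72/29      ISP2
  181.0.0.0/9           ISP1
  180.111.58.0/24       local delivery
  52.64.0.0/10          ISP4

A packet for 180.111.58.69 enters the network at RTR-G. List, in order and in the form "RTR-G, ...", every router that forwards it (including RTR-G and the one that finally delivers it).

RTR-G, RTR-D

At RTR-G: longest match for 180.111.58.69 is 180.111.32.0/19 -> RTR-D
At RTR-D: longest match for 180.111.58.69 is 180.111.58.0/24 -> local delivery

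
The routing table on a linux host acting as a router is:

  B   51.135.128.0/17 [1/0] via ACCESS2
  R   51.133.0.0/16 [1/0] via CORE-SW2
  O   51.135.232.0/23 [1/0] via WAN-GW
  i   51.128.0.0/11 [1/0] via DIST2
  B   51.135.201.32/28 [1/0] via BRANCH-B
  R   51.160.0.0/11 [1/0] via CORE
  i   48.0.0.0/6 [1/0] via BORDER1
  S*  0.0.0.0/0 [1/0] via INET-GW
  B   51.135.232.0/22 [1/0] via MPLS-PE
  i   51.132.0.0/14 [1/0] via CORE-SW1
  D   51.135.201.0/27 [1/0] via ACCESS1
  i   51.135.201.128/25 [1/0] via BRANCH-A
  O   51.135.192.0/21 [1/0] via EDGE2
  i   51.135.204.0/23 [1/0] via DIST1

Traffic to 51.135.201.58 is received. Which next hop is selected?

Routes whose prefix contains 51.135.201.58:
  0.0.0.0/0 (default, matches everything) -> INET-GW
  48.0.0.0/6 (48.0.0.0 - 51.255.255.255) -> BORDER1
  51.128.0.0/11 (51.128.0.0 - 51.159.255.255) -> DIST2
  51.132.0.0/14 (51.132.0.0 - 51.135.255.255) -> CORE-SW1
  51.135.128.0/17 (51.135.128.0 - 51.135.255.255) -> ACCESS2
More-specific entries that do NOT match:
  51.135.201.32/28 (51.135.201.32 - 51.135.201.47) does not contain 51.135.201.58
  51.135.201.0/27 (51.135.201.0 - 51.135.201.31) does not contain 51.135.201.58
  51.135.201.128/25 (51.135.201.128 - 51.135.201.255) does not contain 51.135.201.58
  51.135.232.0/23 (51.135.232.0 - 51.135.233.255) does not contain 51.135.201.58
  51.135.204.0/23 (51.135.204.0 - 51.135.205.255) does not contain 51.135.201.58
  51.135.232.0/22 (51.135.232.0 - 51.135.235.255) does not contain 51.135.201.58
  51.135.192.0/21 (51.135.192.0 - 51.135.199.255) does not contain 51.135.201.58
Longest matching prefix is /17 -> next hop ACCESS2.

ACCESS2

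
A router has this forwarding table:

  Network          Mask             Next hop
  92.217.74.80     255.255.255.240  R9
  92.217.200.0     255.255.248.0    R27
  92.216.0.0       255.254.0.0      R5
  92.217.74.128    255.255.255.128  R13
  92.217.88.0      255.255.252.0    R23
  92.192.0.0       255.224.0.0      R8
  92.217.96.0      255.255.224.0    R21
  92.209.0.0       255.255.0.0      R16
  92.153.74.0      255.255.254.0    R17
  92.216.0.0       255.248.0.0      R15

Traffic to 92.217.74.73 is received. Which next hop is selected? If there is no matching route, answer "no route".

R5

Routes whose prefix contains 92.217.74.73:
  92.192.0.0/11 (92.192.0.0 - 92.223.255.255) -> R8
  92.216.0.0/13 (92.216.0.0 - 92.223.255.255) -> R15
  92.216.0.0/15 (92.216.0.0 - 92.217.255.255) -> R5
More-specific entries that do NOT match:
  92.217.74.80/28 (92.217.74.80 - 92.217.74.95) does not contain 92.217.74.73
  92.217.74.128/25 (92.217.74.128 - 92.217.74.255) does not contain 92.217.74.73
  92.153.74.0/23 (92.153.74.0 - 92.153.75.255) does not contain 92.217.74.73
  92.217.88.0/22 (92.217.88.0 - 92.217.91.255) does not contain 92.217.74.73
  92.217.200.0/21 (92.217.200.0 - 92.217.207.255) does not contain 92.217.74.73
  92.217.96.0/19 (92.217.96.0 - 92.217.127.255) does not contain 92.217.74.73
  92.209.0.0/16 (92.209.0.0 - 92.209.255.255) does not contain 92.217.74.73
Longest matching prefix is /15 -> next hop R5.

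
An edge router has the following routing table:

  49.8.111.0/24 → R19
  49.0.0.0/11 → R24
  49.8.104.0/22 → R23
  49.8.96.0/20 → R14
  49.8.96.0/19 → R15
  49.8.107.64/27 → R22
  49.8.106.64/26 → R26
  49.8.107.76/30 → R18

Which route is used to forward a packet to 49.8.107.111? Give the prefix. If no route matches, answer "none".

Entries matching 49.8.107.111:
  49.0.0.0/11 (49.0.0.0 - 49.31.255.255)
  49.8.96.0/19 (49.8.96.0 - 49.8.127.255)
  49.8.96.0/20 (49.8.96.0 - 49.8.111.255)
  49.8.104.0/22 (49.8.104.0 - 49.8.107.255)
Most specific is 49.8.104.0/22.

49.8.104.0/22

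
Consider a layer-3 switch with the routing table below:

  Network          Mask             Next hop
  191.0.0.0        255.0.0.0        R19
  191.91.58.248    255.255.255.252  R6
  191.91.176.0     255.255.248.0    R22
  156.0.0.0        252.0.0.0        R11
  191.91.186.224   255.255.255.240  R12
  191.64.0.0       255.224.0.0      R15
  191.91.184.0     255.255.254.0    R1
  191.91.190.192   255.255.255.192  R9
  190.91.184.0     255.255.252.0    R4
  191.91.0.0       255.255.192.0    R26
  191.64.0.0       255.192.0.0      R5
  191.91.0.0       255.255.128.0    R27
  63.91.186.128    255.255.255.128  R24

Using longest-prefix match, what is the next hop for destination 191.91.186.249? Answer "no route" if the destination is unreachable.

R15

Routes whose prefix contains 191.91.186.249:
  191.0.0.0/8 (191.0.0.0 - 191.255.255.255) -> R19
  191.64.0.0/10 (191.64.0.0 - 191.127.255.255) -> R5
  191.64.0.0/11 (191.64.0.0 - 191.95.255.255) -> R15
More-specific entries that do NOT match:
  191.91.58.248/30 (191.91.58.248 - 191.91.58.251) does not contain 191.91.186.249
  191.91.186.224/28 (191.91.186.224 - 191.91.186.239) does not contain 191.91.186.249
  191.91.190.192/26 (191.91.190.192 - 191.91.190.255) does not contain 191.91.186.249
  63.91.186.128/25 (63.91.186.128 - 63.91.186.255) does not contain 191.91.186.249
  191.91.184.0/23 (191.91.184.0 - 191.91.185.255) does not contain 191.91.186.249
  190.91.184.0/22 (190.91.184.0 - 190.91.187.255) does not contain 191.91.186.249
  191.91.176.0/21 (191.91.176.0 - 191.91.183.255) does not contain 191.91.186.249
  191.91.0.0/18 (191.91.0.0 - 191.91.63.255) does not contain 191.91.186.249
  191.91.0.0/17 (191.91.0.0 - 191.91.127.255) does not contain 191.91.186.249
Longest matching prefix is /11 -> next hop R15.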